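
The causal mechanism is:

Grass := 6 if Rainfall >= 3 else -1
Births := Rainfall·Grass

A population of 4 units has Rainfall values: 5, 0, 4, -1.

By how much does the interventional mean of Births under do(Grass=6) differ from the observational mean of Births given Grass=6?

-15

Under do(Grass=6), Grass's equation is replaced by Grass=6 for every unit. Per-unit Births: 30, 0, 24, -6. Mean = 12.
Observing Grass=6 restricts to units where Grass's equation naturally yields 6: Rainfall ∈ {5, 4}. In that subpopulation Births = 30, 24, mean 27.
Difference = 12 − 27 = -15.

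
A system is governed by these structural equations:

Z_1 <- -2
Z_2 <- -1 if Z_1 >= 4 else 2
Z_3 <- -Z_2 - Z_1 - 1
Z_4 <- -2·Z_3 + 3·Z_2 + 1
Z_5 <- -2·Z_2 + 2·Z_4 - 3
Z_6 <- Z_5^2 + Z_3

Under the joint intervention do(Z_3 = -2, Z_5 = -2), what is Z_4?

11

The joint intervention fixes Z_3 = -2, Z_5 = -2, removing each variable's own equation.
Z_2 = -1 if Z_1 >= 4 else 2  [with Z_1=-2]  = 2
Z_4 = -2·Z_3 + 3·Z_2 + 1  [with Z_3=-2, Z_2=2]  = 11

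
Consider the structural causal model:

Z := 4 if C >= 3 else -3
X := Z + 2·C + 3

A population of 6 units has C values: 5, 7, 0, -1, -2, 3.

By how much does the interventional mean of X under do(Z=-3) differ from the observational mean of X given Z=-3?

Under do(Z=-3), Z's equation is replaced by Z=-3 for every unit. Per-unit X: 10, 14, 0, -2, -4, 6. Mean = 4.
Conditioning on Z=-3 selects the 3 unit(s) with C ∈ {0, -1, -2}. Their X values: 0, -2, -4. Mean = -2.
Difference = 4 − (-2) = 6.

6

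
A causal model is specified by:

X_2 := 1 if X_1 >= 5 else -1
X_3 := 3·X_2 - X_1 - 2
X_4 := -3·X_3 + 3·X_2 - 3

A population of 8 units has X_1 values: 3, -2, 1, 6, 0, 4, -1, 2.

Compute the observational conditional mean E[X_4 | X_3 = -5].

12

Conditioning on X_3=-5 selects the 2 unit(s) with X_1 ∈ {6, 0}. Their X_4 values: 15, 9. Mean = 12.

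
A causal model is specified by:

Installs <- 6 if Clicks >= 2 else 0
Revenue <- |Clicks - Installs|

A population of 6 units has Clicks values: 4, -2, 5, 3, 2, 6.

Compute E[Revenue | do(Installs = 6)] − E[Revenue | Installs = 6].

1

The intervention sets Installs=6 in all 6 units regardless of Clicks. Recomputing Revenue per unit gives 2, 8, 1, 3, 4, 0; average 3.
E[Revenue|Installs=6] averages over only the 5 units with Installs=6 (Clicks = 4, 5, 3, 2, 6): Revenue = 2, 1, 3, 4, 0, mean 2.
Difference = 3 − 2 = 1.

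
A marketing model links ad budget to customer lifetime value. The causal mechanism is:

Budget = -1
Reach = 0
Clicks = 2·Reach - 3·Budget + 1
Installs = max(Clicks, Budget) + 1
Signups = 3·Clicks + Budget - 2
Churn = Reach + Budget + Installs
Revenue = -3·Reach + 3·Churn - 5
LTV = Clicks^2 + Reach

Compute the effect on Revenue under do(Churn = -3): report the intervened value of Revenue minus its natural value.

Intervening sets Churn = -3 and removes its equation (Churn = Reach + Budget + Installs).
Revenue = -3·Reach + 3·Churn - 5  [with Reach=0, Churn=-3]  = -14
Without intervention: Clicks = 2·Reach - 3·Budget + 1  [with Reach=0, Budget=-1]  = 4; Installs = max(Clicks, Budget) + 1  [with Clicks=4, Budget=-1]  = 5; Churn = Reach + Budget + Installs  [with Reach=0, Budget=-1, Installs=5]  = 4; Revenue = -3·Reach + 3·Churn - 5  [with Reach=0, Churn=4]  = 7.
Change = -14 − 7 = -21.

-21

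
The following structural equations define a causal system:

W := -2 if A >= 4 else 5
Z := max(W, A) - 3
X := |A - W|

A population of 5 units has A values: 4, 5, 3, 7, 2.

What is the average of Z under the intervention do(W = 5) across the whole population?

do(W=5) breaks W's dependence on A. With W=5 fixed, Z across the units is 2, 2, 2, 4, 2, mean 2.4.

2.4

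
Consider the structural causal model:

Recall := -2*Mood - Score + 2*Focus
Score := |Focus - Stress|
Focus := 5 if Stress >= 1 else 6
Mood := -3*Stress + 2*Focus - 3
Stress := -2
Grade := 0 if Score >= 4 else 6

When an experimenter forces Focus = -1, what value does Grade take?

Under do(Focus=-1), the mechanism Focus := 5 if Stress >= 1 else 6 is discarded; Focus is fixed at -1.
Score = |Focus - Stress|  [with Focus=-1, Stress=-2]  = 1
Grade = 0 if Score >= 4 else 6  [with Score=1]  = 6

6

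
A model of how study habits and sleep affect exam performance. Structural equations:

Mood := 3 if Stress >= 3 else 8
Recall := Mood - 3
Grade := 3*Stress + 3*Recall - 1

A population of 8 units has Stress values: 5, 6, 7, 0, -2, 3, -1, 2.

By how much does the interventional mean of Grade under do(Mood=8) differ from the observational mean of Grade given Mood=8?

8.25

The intervention sets Mood=8 in all 8 units regardless of Stress. Recomputing Grade per unit gives 29, 32, 35, 14, 8, 23, 11, 20; average 21.5.
Observing Mood=8 restricts to units where Mood's equation naturally yields 8: Stress ∈ {0, -2, -1, 2}. In that subpopulation Grade = 14, 8, 11, 20, mean 13.25.
Difference = 21.5 − 13.25 = 8.25.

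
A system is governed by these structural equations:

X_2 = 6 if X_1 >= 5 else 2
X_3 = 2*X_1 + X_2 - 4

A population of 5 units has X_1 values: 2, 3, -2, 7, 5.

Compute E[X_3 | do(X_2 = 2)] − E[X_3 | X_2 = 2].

4

do(X_2=2) breaks X_2's dependence on X_1. With X_2=2 fixed, X_3 across the units is 2, 4, -6, 12, 8, mean 4.
Conditioning on X_2=2 selects the 3 unit(s) with X_1 ∈ {2, 3, -2}. Their X_3 values: 2, 4, -6. Mean = 0.
Difference = 4 − 0 = 4.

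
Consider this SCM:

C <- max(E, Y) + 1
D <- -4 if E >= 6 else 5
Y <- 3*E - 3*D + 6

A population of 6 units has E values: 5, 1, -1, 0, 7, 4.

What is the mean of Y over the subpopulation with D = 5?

Observing D=5 restricts to units where D's equation naturally yields 5: E ∈ {5, 1, -1, 0, 4}. In that subpopulation Y = 6, -6, -12, -9, 3, mean -3.6.

-3.6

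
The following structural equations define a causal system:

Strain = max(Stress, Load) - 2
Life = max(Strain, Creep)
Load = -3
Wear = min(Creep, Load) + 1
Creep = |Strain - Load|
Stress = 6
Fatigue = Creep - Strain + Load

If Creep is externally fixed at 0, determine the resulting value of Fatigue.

-7

Under do(Creep=0), the mechanism Creep = |Strain - Load| is discarded; Creep is fixed at 0.
Strain = max(Stress, Load) - 2  [with Stress=6, Load=-3]  = 4
Fatigue = Creep - Strain + Load  [with Creep=0, Strain=4, Load=-3]  = -7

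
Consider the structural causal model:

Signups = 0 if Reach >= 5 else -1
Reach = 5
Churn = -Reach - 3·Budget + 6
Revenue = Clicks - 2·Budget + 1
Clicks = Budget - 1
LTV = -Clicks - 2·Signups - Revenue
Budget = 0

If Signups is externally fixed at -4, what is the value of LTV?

The intervention breaks the incoming arrows to Signups: Signups = 0 if Reach >= 5 else -1 no longer applies, and Signups = -4.
Clicks = Budget - 1  [with Budget=0]  = -1
Revenue = Clicks - 2·Budget + 1  [with Clicks=-1, Budget=0]  = 0
LTV = -Clicks - 2·Signups - Revenue  [with Clicks=-1, Signups=-4, Revenue=0]  = 9

9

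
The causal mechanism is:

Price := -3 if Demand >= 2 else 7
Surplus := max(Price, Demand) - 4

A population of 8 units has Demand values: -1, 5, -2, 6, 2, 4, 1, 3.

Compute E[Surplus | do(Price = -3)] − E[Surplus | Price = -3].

Every unit gets Price=-3 under the intervention. Surplus values become -5, 1, -6, 2, -2, 0, -3, -1; E[Surplus|do(Price=-3)] = -1.75.
Observing Price=-3 restricts to units where Price's equation naturally yields -3: Demand ∈ {5, 6, 2, 4, 3}. In that subpopulation Surplus = 1, 2, -2, 0, -1, mean 0.
Difference = -1.75 − 0 = -1.75.

-1.75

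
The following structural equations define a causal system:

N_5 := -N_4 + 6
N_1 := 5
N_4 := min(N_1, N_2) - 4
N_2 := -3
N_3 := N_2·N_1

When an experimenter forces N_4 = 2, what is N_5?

4

Intervening sets N_4 = 2 and removes its equation (N_4 := min(N_1, N_2) - 4).
N_5 = -N_4 + 6  [with N_4=2]  = 4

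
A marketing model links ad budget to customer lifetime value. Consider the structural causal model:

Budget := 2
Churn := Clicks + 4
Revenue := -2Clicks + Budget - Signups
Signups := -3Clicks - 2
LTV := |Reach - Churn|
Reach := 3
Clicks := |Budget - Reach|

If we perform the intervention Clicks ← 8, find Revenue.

The intervention breaks the incoming arrows to Clicks: Clicks := |Budget - Reach| no longer applies, and Clicks = 8.
Signups = -3Clicks - 2  [with Clicks=8]  = -26
Revenue = -2Clicks + Budget - Signups  [with Clicks=8, Budget=2, Signups=-26]  = 12

12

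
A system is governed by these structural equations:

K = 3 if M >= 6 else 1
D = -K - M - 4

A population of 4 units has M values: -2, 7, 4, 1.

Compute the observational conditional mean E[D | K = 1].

-6

Observing K=1 restricts to units where K's equation naturally yields 1: M ∈ {-2, 4, 1}. In that subpopulation D = -3, -9, -6, mean -6.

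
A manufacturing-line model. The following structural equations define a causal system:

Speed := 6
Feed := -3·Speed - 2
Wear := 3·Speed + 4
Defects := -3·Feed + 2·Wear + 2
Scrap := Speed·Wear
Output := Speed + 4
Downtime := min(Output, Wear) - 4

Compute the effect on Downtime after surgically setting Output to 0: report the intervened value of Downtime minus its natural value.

-10

Intervening sets Output = 0 and removes its equation (Output := Speed + 4).
Wear = 3·Speed + 4  [with Speed=6]  = 22
Downtime = min(Output, Wear) - 4  [with Output=0, Wear=22]  = -4
Without intervention: Wear = 3·Speed + 4  [with Speed=6]  = 22; Output = Speed + 4  [with Speed=6]  = 10; Downtime = min(Output, Wear) - 4  [with Output=10, Wear=22]  = 6.
Change = -4 − 6 = -10.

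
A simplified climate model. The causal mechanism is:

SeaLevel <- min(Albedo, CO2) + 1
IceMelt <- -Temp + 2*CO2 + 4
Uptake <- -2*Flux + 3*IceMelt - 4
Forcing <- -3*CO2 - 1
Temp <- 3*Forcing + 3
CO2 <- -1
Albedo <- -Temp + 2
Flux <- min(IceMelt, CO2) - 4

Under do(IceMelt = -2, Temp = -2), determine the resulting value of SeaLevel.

0

The joint intervention fixes IceMelt = -2, Temp = -2, removing each variable's own equation.
Albedo = -Temp + 2  [with Temp=-2]  = 4
SeaLevel = min(Albedo, CO2) + 1  [with Albedo=4, CO2=-1]  = 0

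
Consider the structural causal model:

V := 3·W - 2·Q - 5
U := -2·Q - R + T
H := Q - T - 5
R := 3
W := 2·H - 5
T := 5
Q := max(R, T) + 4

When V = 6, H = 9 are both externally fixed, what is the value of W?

Setting V = 6, H = 9 by intervention discards those variables' equations.
W = 2·H - 5  [with H=9]  = 13

13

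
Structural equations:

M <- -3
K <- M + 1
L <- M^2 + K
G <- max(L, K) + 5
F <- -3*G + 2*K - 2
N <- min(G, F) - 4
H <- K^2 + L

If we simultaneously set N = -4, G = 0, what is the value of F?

Setting N = -4, G = 0 by intervention discards those variables' equations.
K = M + 1  [with M=-3]  = -2
F = -3*G + 2*K - 2  [with G=0, K=-2]  = -6

-6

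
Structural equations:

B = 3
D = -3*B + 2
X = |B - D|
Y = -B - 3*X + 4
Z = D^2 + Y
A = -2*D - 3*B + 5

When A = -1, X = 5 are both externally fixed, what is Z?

35

Under do(A = -1, X = 5), each intervened variable's structural equation is replaced by its fixed value.
D = -3*B + 2  [with B=3]  = -7
Y = -B - 3*X + 4  [with B=3, X=5]  = -14
Z = D^2 + Y  [with D=-7, Y=-14]  = 35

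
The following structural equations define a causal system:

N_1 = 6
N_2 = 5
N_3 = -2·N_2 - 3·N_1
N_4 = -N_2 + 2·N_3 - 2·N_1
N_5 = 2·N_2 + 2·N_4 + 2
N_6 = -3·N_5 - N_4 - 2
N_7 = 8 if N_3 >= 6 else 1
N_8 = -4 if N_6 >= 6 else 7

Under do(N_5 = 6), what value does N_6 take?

The intervention breaks the incoming arrows to N_5: N_5 = 2·N_2 + 2·N_4 + 2 no longer applies, and N_5 = 6.
N_3 = -2·N_2 - 3·N_1  [with N_2=5, N_1=6]  = -28
N_4 = -N_2 + 2·N_3 - 2·N_1  [with N_2=5, N_3=-28, N_1=6]  = -73
N_6 = -3·N_5 - N_4 - 2  [with N_5=6, N_4=-73]  = 53

53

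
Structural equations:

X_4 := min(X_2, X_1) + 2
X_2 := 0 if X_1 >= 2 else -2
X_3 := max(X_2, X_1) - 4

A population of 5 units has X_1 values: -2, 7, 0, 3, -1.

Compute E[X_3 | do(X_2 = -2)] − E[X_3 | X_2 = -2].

2.4

do(X_2=-2) breaks X_2's dependence on X_1. With X_2=-2 fixed, X_3 across the units is -6, 3, -4, -1, -5, mean -2.6.
Conditioning on X_2=-2 selects the 3 unit(s) with X_1 ∈ {-2, 0, -1}. Their X_3 values: -6, -4, -5. Mean = -5.
Difference = -2.6 − (-5) = 2.4.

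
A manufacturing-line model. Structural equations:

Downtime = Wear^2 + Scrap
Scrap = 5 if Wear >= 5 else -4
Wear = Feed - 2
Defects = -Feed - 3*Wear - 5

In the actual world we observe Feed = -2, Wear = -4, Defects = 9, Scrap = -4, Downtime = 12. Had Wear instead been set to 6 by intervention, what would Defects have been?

-21

The intervention breaks the incoming arrows to Wear: Wear = Feed - 2 no longer applies, and Wear = 6.
Defects = -Feed - 3*Wear - 5  [with Feed=-2, Wear=6]  = -21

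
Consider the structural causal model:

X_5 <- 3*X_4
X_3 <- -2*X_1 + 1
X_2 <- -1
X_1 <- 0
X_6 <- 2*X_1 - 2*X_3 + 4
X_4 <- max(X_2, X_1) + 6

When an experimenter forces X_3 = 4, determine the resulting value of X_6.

The intervention breaks the incoming arrows to X_3: X_3 <- -2*X_1 + 1 no longer applies, and X_3 = 4.
X_6 = 2*X_1 - 2*X_3 + 4  [with X_1=0, X_3=4]  = -4

-4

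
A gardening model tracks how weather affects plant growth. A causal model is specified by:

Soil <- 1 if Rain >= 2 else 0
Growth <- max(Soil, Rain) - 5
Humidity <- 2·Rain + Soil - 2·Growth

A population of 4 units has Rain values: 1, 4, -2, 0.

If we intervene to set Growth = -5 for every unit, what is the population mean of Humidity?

do(Growth=-5) breaks Growth's dependence on Rain. With Growth=-5 fixed, Humidity across the units is 12, 19, 6, 10, mean 11.75.

11.75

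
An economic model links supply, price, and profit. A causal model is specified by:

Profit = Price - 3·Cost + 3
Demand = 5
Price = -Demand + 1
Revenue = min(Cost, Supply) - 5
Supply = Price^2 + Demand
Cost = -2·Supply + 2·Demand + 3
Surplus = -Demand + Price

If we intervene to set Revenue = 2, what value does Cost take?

-29

The intervention breaks the incoming arrows to Revenue: Revenue = min(Cost, Supply) - 5 no longer applies, and Revenue = 2.
Since Cost is not a descendant of the intervened variable, it is unaffected.
Price = -Demand + 1  [with Demand=5]  = -4
Supply = Price^2 + Demand  [with Price=-4, Demand=5]  = 21
Cost = -2·Supply + 2·Demand + 3  [with Supply=21, Demand=5]  = -29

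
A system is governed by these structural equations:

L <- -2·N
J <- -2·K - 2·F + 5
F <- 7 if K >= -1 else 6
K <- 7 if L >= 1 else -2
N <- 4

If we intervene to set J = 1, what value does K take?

do(J=1) replaces the equation J <- -2·K - 2·F + 5 with the constant J = 1.
K is not downstream of the intervention, so its value is determined by the original equations.
L = -2·N  [with N=4]  = -8
K = 7 if L >= 1 else -2  [with L=-8]  = -2

-2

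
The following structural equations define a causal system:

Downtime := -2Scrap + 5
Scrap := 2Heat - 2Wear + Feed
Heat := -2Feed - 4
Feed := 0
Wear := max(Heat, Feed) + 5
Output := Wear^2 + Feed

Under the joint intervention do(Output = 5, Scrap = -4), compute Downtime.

13

Setting Output = 5, Scrap = -4 by intervention discards those variables' equations.
Downtime = -2Scrap + 5  [with Scrap=-4]  = 13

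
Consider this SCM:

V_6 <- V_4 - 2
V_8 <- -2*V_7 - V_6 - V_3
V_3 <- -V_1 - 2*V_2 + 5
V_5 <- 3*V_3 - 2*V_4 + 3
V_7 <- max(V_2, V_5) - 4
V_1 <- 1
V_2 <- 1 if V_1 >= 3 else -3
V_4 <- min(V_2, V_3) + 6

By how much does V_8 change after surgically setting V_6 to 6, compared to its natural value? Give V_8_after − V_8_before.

Intervening sets V_6 = 6 and removes its equation (V_6 <- V_4 - 2).
V_2 = 1 if V_1 >= 3 else -3  [with V_1=1]  = -3
V_3 = -V_1 - 2*V_2 + 5  [with V_1=1, V_2=-3]  = 10
V_4 = min(V_2, V_3) + 6  [with V_2=-3, V_3=10]  = 3
V_5 = 3*V_3 - 2*V_4 + 3  [with V_3=10, V_4=3]  = 27
V_7 = max(V_2, V_5) - 4  [with V_2=-3, V_5=27]  = 23
V_8 = -2*V_7 - V_6 - V_3  [with V_7=23, V_6=6, V_3=10]  = -62
Without intervention: V_2 = 1 if V_1 >= 3 else -3  [with V_1=1]  = -3; V_3 = -V_1 - 2*V_2 + 5  [with V_1=1, V_2=-3]  = 10; V_4 = min(V_2, V_3) + 6  [with V_2=-3, V_3=10]  = 3; V_5 = 3*V_3 - 2*V_4 + 3  [with V_3=10, V_4=3]  = 27; V_6 = V_4 - 2  [with V_4=3]  = 1; V_7 = max(V_2, V_5) - 4  [with V_2=-3, V_5=27]  = 23; V_8 = -2*V_7 - V_6 - V_3  [with V_7=23, V_6=1, V_3=10]  = -57.
Change = -62 − (-57) = -5.

-5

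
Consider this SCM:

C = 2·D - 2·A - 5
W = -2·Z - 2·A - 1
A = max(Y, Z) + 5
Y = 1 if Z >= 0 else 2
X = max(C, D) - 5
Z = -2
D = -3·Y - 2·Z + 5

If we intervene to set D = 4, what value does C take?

do(D=4) replaces the equation D = -3·Y - 2·Z + 5 with the constant D = 4.
Y = 1 if Z >= 0 else 2  [with Z=-2]  = 2
A = max(Y, Z) + 5  [with Y=2, Z=-2]  = 7
C = 2·D - 2·A - 5  [with D=4, A=7]  = -11

-11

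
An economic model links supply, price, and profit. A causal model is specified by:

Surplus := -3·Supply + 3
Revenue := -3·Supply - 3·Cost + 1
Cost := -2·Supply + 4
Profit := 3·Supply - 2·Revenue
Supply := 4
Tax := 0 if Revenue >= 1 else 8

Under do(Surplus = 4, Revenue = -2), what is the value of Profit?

16

Under do(Surplus = 4, Revenue = -2), each intervened variable's structural equation is replaced by its fixed value.
Profit = 3·Supply - 2·Revenue  [with Supply=4, Revenue=-2]  = 16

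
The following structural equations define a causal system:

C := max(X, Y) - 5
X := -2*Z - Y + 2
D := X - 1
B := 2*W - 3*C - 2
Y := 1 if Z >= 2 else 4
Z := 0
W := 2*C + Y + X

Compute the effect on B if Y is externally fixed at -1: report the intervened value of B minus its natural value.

-1

Under do(Y=-1), the mechanism Y := 1 if Z >= 2 else 4 is discarded; Y is fixed at -1.
X = -2*Z - Y + 2  [with Z=0, Y=-1]  = 3
C = max(X, Y) - 5  [with X=3, Y=-1]  = -2
W = 2*C + Y + X  [with C=-2, Y=-1, X=3]  = -2
B = 2*W - 3*C - 2  [with W=-2, C=-2]  = 0
Without intervention: Y = 1 if Z >= 2 else 4  [with Z=0]  = 4; X = -2*Z - Y + 2  [with Z=0, Y=4]  = -2; C = max(X, Y) - 5  [with X=-2, Y=4]  = -1; W = 2*C + Y + X  [with C=-1, Y=4, X=-2]  = 0; B = 2*W - 3*C - 2  [with W=0, C=-1]  = 1.
Change = 0 − 1 = -1.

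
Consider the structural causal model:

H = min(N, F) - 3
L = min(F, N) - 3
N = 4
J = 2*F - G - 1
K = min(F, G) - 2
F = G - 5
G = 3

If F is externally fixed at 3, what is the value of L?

0

The intervention breaks the incoming arrows to F: F = G - 5 no longer applies, and F = 3.
L = min(F, N) - 3  [with F=3, N=4]  = 0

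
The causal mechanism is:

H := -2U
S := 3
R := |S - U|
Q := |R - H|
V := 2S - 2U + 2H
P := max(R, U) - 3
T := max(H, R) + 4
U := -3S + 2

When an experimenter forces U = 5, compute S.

3

Under do(U=5), the mechanism U := -3S + 2 is discarded; U is fixed at 5.
S is not downstream of the intervention, so its value is determined by the original equations.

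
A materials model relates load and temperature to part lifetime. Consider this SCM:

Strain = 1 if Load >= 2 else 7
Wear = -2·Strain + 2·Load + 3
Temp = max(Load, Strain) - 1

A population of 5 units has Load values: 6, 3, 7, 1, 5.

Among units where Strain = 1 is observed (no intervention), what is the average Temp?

Conditioning on Strain=1 selects the 4 unit(s) with Load ∈ {6, 3, 7, 5}. Their Temp values: 5, 2, 6, 4. Mean = 4.25.

4.25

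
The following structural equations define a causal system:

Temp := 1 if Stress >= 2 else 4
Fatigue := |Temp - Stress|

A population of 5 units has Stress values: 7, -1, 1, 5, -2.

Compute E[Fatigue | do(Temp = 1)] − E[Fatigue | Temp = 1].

The intervention sets Temp=1 in all 5 units regardless of Stress. Recomputing Fatigue per unit gives 6, 2, 0, 4, 3; average 3.
Observing Temp=1 restricts to units where Temp's equation naturally yields 1: Stress ∈ {7, 5}. In that subpopulation Fatigue = 6, 4, mean 5.
Difference = 3 − 5 = -2.

-2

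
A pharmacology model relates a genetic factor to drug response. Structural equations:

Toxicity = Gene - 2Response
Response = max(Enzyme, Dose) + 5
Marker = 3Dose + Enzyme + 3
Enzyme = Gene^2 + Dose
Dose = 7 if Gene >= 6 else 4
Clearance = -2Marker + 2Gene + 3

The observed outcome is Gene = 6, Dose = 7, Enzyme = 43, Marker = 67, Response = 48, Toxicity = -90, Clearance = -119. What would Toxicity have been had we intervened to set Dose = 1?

-78

Under do(Dose=1), the mechanism Dose = 7 if Gene >= 6 else 4 is discarded; Dose is fixed at 1.
Enzyme = Gene^2 + Dose  [with Gene=6, Dose=1]  = 37
Response = max(Enzyme, Dose) + 5  [with Enzyme=37, Dose=1]  = 42
Toxicity = Gene - 2Response  [with Gene=6, Response=42]  = -78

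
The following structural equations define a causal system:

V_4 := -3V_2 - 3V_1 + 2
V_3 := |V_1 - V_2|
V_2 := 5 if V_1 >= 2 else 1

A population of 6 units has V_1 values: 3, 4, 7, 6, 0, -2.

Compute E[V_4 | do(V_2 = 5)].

The intervention sets V_2=5 in all 6 units regardless of V_1. Recomputing V_4 per unit gives -22, -25, -34, -31, -13, -7; average -22.

-22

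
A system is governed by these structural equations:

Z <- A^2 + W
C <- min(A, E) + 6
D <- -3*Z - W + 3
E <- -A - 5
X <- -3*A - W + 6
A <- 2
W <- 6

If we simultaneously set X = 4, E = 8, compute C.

Setting X = 4, E = 8 by intervention discards those variables' equations.
C = min(A, E) + 6  [with A=2, E=8]  = 8

8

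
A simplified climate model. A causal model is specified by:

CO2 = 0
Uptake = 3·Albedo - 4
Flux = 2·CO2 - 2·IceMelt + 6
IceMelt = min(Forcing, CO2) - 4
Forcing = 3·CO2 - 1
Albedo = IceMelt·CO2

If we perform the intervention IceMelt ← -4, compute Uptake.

-4

The intervention breaks the incoming arrows to IceMelt: IceMelt = min(Forcing, CO2) - 4 no longer applies, and IceMelt = -4.
Albedo = IceMelt·CO2  [with IceMelt=-4, CO2=0]  = 0
Uptake = 3·Albedo - 4  [with Albedo=0]  = -4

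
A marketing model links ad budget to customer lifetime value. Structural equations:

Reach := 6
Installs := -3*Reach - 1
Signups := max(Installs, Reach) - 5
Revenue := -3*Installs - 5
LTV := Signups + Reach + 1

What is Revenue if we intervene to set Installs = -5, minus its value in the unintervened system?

Under do(Installs=-5), the mechanism Installs := -3*Reach - 1 is discarded; Installs is fixed at -5.
Revenue = -3*Installs - 5  [with Installs=-5]  = 10
Without intervention: Installs = -3*Reach - 1  [with Reach=6]  = -19; Revenue = -3*Installs - 5  [with Installs=-19]  = 52.
Change = 10 − 52 = -42.

-42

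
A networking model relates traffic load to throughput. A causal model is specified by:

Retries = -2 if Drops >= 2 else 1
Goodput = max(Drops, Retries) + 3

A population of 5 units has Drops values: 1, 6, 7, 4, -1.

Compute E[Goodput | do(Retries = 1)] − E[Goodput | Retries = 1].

Every unit gets Retries=1 under the intervention. Goodput values become 4, 9, 10, 7, 4; E[Goodput|do(Retries=1)] = 6.8.
E[Goodput|Retries=1] averages over only the 2 units with Retries=1 (Drops = 1, -1): Goodput = 4, 4, mean 4.
Difference = 6.8 − 4 = 2.8.

2.8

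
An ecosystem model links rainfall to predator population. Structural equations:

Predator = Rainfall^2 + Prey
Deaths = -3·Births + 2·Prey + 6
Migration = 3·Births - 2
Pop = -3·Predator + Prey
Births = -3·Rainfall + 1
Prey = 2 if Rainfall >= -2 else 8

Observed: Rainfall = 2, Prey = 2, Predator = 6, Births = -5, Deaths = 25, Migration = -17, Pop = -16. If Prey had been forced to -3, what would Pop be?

Under do(Prey=-3), the mechanism Prey = 2 if Rainfall >= -2 else 8 is discarded; Prey is fixed at -3.
Predator = Rainfall^2 + Prey  [with Rainfall=2, Prey=-3]  = 1
Pop = -3·Predator + Prey  [with Predator=1, Prey=-3]  = -6

-6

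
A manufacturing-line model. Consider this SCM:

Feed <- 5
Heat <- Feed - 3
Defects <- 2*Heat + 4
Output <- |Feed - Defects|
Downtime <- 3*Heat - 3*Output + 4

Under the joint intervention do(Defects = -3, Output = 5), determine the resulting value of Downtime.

-5

Setting Defects = -3, Output = 5 by intervention discards those variables' equations.
Heat = Feed - 3  [with Feed=5]  = 2
Downtime = 3*Heat - 3*Output + 4  [with Heat=2, Output=5]  = -5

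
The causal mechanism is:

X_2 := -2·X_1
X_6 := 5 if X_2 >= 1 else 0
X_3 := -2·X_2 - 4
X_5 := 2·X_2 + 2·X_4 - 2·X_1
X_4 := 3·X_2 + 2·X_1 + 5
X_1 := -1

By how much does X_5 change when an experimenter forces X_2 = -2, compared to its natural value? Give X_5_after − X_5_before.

do(X_2=-2) replaces the equation X_2 := -2·X_1 with the constant X_2 = -2.
X_4 = 3·X_2 + 2·X_1 + 5  [with X_2=-2, X_1=-1]  = -3
X_5 = 2·X_2 + 2·X_4 - 2·X_1  [with X_2=-2, X_4=-3, X_1=-1]  = -8
Without intervention: X_2 = -2·X_1  [with X_1=-1]  = 2; X_4 = 3·X_2 + 2·X_1 + 5  [with X_2=2, X_1=-1]  = 9; X_5 = 2·X_2 + 2·X_4 - 2·X_1  [with X_2=2, X_4=9, X_1=-1]  = 24.
Change = -8 − 24 = -32.

-32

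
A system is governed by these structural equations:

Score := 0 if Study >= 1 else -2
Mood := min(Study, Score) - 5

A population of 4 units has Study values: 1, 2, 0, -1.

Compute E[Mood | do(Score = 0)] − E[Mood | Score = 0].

-0.25

Under do(Score=0), Score's equation is replaced by Score=0 for every unit. Per-unit Mood: -5, -5, -5, -6. Mean = -5.25.
Observing Score=0 restricts to units where Score's equation naturally yields 0: Study ∈ {1, 2}. In that subpopulation Mood = -5, -5, mean -5.
Difference = -5.25 − (-5) = -0.25.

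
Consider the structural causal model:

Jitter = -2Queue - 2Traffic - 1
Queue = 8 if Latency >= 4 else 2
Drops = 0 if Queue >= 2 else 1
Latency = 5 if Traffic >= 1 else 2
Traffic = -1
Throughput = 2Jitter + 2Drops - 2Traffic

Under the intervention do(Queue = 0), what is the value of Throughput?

6

The intervention breaks the incoming arrows to Queue: Queue = 8 if Latency >= 4 else 2 no longer applies, and Queue = 0.
Drops = 0 if Queue >= 2 else 1  [with Queue=0]  = 1
Jitter = -2Queue - 2Traffic - 1  [with Queue=0, Traffic=-1]  = 1
Throughput = 2Jitter + 2Drops - 2Traffic  [with Jitter=1, Drops=1, Traffic=-1]  = 6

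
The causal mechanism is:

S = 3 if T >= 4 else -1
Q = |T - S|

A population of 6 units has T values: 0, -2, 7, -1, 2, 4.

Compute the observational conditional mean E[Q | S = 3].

2.5

Conditioning on S=3 selects the 2 unit(s) with T ∈ {7, 4}. Their Q values: 4, 1. Mean = 2.5.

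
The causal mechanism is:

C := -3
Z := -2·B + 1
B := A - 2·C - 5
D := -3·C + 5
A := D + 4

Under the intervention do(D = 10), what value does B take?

Under do(D=10), the mechanism D := -3·C + 5 is discarded; D is fixed at 10.
A = D + 4  [with D=10]  = 14
B = A - 2·C - 5  [with A=14, C=-3]  = 15

15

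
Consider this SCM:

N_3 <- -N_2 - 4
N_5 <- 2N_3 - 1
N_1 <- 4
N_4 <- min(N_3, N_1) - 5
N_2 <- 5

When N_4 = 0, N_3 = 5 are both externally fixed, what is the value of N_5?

The joint intervention fixes N_4 = 0, N_3 = 5, removing each variable's own equation.
N_5 = 2N_3 - 1  [with N_3=5]  = 9

9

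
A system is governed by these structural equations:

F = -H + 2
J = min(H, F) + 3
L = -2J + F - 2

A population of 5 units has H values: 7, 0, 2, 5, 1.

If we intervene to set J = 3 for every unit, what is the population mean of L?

-9

do(J=3) breaks J's dependence on H. With J=3 fixed, L across the units is -13, -6, -8, -11, -7, mean -9.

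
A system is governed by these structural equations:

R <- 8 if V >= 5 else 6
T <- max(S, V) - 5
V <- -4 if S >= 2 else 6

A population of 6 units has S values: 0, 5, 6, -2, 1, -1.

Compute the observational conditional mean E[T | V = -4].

Observing V=-4 restricts to units where V's equation naturally yields -4: S ∈ {5, 6}. In that subpopulation T = 0, 1, mean 0.5.

0.5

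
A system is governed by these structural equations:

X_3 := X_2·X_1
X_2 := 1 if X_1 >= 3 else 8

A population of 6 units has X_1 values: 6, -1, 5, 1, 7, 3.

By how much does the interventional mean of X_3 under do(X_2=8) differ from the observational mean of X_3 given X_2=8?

28

Under do(X_2=8), X_2's equation is replaced by X_2=8 for every unit. Per-unit X_3: 48, -8, 40, 8, 56, 24. Mean = 28.
E[X_3|X_2=8] averages over only the 2 units with X_2=8 (X_1 = -1, 1): X_3 = -8, 8, mean 0.
Difference = 28 − 0 = 28.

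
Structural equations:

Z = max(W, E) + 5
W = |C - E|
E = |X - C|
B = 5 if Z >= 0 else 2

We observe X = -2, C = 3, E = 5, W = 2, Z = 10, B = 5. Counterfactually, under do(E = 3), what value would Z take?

do(E=3) replaces the equation E = |X - C| with the constant E = 3.
W = |C - E|  [with C=3, E=3]  = 0
Z = max(W, E) + 5  [with W=0, E=3]  = 8

8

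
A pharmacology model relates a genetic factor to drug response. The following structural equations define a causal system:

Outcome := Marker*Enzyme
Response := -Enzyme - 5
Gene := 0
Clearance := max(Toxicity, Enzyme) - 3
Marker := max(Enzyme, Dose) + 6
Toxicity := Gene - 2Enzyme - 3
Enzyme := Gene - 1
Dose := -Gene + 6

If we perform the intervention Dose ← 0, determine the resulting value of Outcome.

-6

do(Dose=0) replaces the equation Dose := -Gene + 6 with the constant Dose = 0.
Enzyme = Gene - 1  [with Gene=0]  = -1
Marker = max(Enzyme, Dose) + 6  [with Enzyme=-1, Dose=0]  = 6
Outcome = Marker*Enzyme  [with Marker=6, Enzyme=-1]  = -6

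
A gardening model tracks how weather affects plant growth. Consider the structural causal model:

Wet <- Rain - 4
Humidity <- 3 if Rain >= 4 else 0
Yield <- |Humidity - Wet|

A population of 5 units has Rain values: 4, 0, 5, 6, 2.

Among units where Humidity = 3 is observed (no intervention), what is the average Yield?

Conditioning on Humidity=3 selects the 3 unit(s) with Rain ∈ {4, 5, 6}. Their Yield values: 3, 2, 1. Mean = 2.

2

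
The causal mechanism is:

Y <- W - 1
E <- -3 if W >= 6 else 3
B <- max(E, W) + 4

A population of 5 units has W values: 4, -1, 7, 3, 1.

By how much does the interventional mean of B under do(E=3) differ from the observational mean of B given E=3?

0.75

Every unit gets E=3 under the intervention. B values become 8, 7, 11, 7, 7; E[B|do(E=3)] = 8.
Observing E=3 restricts to units where E's equation naturally yields 3: W ∈ {4, -1, 3, 1}. In that subpopulation B = 8, 7, 7, 7, mean 7.25.
Difference = 8 − 7.25 = 0.75.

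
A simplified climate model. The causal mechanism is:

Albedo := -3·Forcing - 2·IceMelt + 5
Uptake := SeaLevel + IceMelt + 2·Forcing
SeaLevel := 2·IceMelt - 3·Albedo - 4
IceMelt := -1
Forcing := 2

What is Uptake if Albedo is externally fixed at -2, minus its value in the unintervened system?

9

do(Albedo=-2) replaces the equation Albedo := -3·Forcing - 2·IceMelt + 5 with the constant Albedo = -2.
SeaLevel = 2·IceMelt - 3·Albedo - 4  [with IceMelt=-1, Albedo=-2]  = 0
Uptake = SeaLevel + IceMelt + 2·Forcing  [with SeaLevel=0, IceMelt=-1, Forcing=2]  = 3
Without intervention: Albedo = -3·Forcing - 2·IceMelt + 5  [with Forcing=2, IceMelt=-1]  = 1; SeaLevel = 2·IceMelt - 3·Albedo - 4  [with IceMelt=-1, Albedo=1]  = -9; Uptake = SeaLevel + IceMelt + 2·Forcing  [with SeaLevel=-9, IceMelt=-1, Forcing=2]  = -6.
Change = 3 − (-6) = 9.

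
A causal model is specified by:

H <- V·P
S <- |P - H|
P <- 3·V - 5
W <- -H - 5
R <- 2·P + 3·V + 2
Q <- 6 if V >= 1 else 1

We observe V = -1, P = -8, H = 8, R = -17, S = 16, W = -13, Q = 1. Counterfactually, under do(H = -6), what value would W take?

The intervention breaks the incoming arrows to H: H <- V·P no longer applies, and H = -6.
W = -H - 5  [with H=-6]  = 1

1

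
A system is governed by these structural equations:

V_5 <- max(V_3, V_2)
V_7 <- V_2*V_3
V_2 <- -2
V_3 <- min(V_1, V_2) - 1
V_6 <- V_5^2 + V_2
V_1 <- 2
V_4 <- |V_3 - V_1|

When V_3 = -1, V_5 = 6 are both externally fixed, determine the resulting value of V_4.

The joint intervention fixes V_3 = -1, V_5 = 6, removing each variable's own equation.
V_4 = |V_3 - V_1|  [with V_3=-1, V_1=2]  = 3

3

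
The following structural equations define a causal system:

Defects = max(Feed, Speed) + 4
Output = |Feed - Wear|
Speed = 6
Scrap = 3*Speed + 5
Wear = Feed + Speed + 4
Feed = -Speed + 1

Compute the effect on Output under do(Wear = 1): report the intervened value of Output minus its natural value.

The intervention breaks the incoming arrows to Wear: Wear = Feed + Speed + 4 no longer applies, and Wear = 1.
Feed = -Speed + 1  [with Speed=6]  = -5
Output = |Feed - Wear|  [with Feed=-5, Wear=1]  = 6
Without intervention: Feed = -Speed + 1  [with Speed=6]  = -5; Wear = Feed + Speed + 4  [with Feed=-5, Speed=6]  = 5; Output = |Feed - Wear|  [with Feed=-5, Wear=5]  = 10.
Change = 6 − 10 = -4.

-4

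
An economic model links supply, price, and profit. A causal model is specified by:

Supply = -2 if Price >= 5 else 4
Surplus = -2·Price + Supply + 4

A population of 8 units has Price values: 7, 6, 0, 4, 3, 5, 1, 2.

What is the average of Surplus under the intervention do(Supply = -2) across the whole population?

-5

do(Supply=-2) breaks Supply's dependence on Price. With Supply=-2 fixed, Surplus across the units is -12, -10, 2, -6, -4, -8, 0, -2, mean -5.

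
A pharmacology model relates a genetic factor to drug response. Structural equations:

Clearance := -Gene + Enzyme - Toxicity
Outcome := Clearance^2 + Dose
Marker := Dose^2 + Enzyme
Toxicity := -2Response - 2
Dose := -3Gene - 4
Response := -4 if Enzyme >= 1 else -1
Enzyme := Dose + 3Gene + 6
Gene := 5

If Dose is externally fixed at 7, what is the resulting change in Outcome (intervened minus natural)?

234

do(Dose=7) replaces the equation Dose := -3Gene - 4 with the constant Dose = 7.
Enzyme = Dose + 3Gene + 6  [with Dose=7, Gene=5]  = 28
Response = -4 if Enzyme >= 1 else -1  [with Enzyme=28]  = -4
Toxicity = -2Response - 2  [with Response=-4]  = 6
Clearance = -Gene + Enzyme - Toxicity  [with Gene=5, Enzyme=28, Toxicity=6]  = 17
Outcome = Clearance^2 + Dose  [with Clearance=17, Dose=7]  = 296
Without intervention: Dose = -3Gene - 4  [with Gene=5]  = -19; Enzyme = Dose + 3Gene + 6  [with Dose=-19, Gene=5]  = 2; Response = -4 if Enzyme >= 1 else -1  [with Enzyme=2]  = -4; Toxicity = -2Response - 2  [with Response=-4]  = 6; Clearance = -Gene + Enzyme - Toxicity  [with Gene=5, Enzyme=2, Toxicity=6]  = -9; Outcome = Clearance^2 + Dose  [with Clearance=-9, Dose=-19]  = 62.
Change = 296 − 62 = 234.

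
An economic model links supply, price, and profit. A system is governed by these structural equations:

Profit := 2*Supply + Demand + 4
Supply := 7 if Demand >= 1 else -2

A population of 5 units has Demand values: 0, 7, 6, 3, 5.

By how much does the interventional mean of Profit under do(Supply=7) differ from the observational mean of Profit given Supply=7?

-1.05

Every unit gets Supply=7 under the intervention. Profit values become 18, 25, 24, 21, 23; E[Profit|do(Supply=7)] = 22.2.
Conditioning on Supply=7 selects the 4 unit(s) with Demand ∈ {7, 6, 3, 5}. Their Profit values: 25, 24, 21, 23. Mean = 23.25.
Difference = 22.2 − 23.25 = -1.05.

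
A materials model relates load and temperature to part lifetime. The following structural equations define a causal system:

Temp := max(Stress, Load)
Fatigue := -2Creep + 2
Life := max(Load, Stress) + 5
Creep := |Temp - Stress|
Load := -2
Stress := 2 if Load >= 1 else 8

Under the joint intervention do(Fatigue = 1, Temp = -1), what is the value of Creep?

9

Under do(Fatigue = 1, Temp = -1), each intervened variable's structural equation is replaced by its fixed value.
Stress = 2 if Load >= 1 else 8  [with Load=-2]  = 8
Creep = |Temp - Stress|  [with Temp=-1, Stress=8]  = 9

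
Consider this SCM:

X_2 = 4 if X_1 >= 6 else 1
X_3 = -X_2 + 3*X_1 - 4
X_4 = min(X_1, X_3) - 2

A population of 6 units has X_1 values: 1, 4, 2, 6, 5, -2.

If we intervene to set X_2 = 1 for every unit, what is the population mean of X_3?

Under do(X_2=1), X_2's equation is replaced by X_2=1 for every unit. Per-unit X_3: -2, 7, 1, 13, 10, -11. Mean = 3.

3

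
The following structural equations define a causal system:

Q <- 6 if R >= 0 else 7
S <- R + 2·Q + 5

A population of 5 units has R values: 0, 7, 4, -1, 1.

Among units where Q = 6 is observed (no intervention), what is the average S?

Observing Q=6 restricts to units where Q's equation naturally yields 6: R ∈ {0, 7, 4, 1}. In that subpopulation S = 17, 24, 21, 18, mean 20.

20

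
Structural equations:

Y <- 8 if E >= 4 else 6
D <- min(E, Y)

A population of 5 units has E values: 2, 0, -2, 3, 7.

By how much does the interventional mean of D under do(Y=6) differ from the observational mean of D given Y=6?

The intervention sets Y=6 in all 5 units regardless of E. Recomputing D per unit gives 2, 0, -2, 3, 6; average 1.8.
E[D|Y=6] averages over only the 4 units with Y=6 (E = 2, 0, -2, 3): D = 2, 0, -2, 3, mean 0.75.
Difference = 1.8 − 0.75 = 1.05.

1.05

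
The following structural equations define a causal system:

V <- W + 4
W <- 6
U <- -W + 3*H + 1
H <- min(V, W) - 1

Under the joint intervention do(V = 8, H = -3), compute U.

Setting V = 8, H = -3 by intervention discards those variables' equations.
U = -W + 3*H + 1  [with W=6, H=-3]  = -14

-14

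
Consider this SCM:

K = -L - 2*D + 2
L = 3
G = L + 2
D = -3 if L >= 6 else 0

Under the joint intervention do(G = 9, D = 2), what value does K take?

The joint intervention fixes G = 9, D = 2, removing each variable's own equation.
K = -L - 2*D + 2  [with L=3, D=2]  = -5

-5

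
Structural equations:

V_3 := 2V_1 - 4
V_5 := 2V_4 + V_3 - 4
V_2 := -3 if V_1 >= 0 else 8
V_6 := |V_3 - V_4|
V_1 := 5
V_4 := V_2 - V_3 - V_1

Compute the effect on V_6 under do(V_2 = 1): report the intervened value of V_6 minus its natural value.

-4

Under do(V_2=1), the mechanism V_2 := -3 if V_1 >= 0 else 8 is discarded; V_2 is fixed at 1.
V_3 = 2V_1 - 4  [with V_1=5]  = 6
V_4 = V_2 - V_3 - V_1  [with V_2=1, V_3=6, V_1=5]  = -10
V_6 = |V_3 - V_4|  [with V_3=6, V_4=-10]  = 16
Without intervention: V_2 = -3 if V_1 >= 0 else 8  [with V_1=5]  = -3; V_3 = 2V_1 - 4  [with V_1=5]  = 6; V_4 = V_2 - V_3 - V_1  [with V_2=-3, V_3=6, V_1=5]  = -14; V_6 = |V_3 - V_4|  [with V_3=6, V_4=-14]  = 20.
Change = 16 − 20 = -4.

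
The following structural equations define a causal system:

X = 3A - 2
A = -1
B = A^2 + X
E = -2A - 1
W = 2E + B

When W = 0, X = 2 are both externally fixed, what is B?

3

Setting W = 0, X = 2 by intervention discards those variables' equations.
B = A^2 + X  [with A=-1, X=2]  = 3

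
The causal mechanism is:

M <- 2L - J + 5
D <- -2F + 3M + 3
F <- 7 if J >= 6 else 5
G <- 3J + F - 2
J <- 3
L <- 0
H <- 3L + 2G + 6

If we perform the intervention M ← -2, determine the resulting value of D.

do(M=-2) replaces the equation M <- 2L - J + 5 with the constant M = -2.
F = 7 if J >= 6 else 5  [with J=3]  = 5
D = -2F + 3M + 3  [with F=5, M=-2]  = -13

-13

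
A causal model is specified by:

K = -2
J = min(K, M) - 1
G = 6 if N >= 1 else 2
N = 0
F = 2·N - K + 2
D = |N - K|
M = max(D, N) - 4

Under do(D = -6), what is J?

-5

The intervention breaks the incoming arrows to D: D = |N - K| no longer applies, and D = -6.
M = max(D, N) - 4  [with D=-6, N=0]  = -4
J = min(K, M) - 1  [with K=-2, M=-4]  = -5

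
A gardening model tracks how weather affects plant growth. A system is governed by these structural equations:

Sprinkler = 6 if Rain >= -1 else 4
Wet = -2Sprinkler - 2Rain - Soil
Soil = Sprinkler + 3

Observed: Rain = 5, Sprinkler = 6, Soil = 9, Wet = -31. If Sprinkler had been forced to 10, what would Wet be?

-43

Under do(Sprinkler=10), the mechanism Sprinkler = 6 if Rain >= -1 else 4 is discarded; Sprinkler is fixed at 10.
Soil = Sprinkler + 3  [with Sprinkler=10]  = 13
Wet = -2Sprinkler - 2Rain - Soil  [with Sprinkler=10, Rain=5, Soil=13]  = -43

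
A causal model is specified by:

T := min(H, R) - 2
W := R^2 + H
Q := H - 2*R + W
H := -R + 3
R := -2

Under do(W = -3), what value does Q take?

The intervention breaks the incoming arrows to W: W := R^2 + H no longer applies, and W = -3.
H = -R + 3  [with R=-2]  = 5
Q = H - 2*R + W  [with H=5, R=-2, W=-3]  = 6

6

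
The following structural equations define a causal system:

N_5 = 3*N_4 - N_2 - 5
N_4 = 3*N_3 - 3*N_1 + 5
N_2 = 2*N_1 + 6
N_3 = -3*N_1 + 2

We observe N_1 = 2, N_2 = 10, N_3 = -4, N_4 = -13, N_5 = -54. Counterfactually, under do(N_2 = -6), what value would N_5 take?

do(N_2=-6) replaces the equation N_2 = 2*N_1 + 6 with the constant N_2 = -6.
N_3 = -3*N_1 + 2  [with N_1=2]  = -4
N_4 = 3*N_3 - 3*N_1 + 5  [with N_3=-4, N_1=2]  = -13
N_5 = 3*N_4 - N_2 - 5  [with N_4=-13, N_2=-6]  = -38

-38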